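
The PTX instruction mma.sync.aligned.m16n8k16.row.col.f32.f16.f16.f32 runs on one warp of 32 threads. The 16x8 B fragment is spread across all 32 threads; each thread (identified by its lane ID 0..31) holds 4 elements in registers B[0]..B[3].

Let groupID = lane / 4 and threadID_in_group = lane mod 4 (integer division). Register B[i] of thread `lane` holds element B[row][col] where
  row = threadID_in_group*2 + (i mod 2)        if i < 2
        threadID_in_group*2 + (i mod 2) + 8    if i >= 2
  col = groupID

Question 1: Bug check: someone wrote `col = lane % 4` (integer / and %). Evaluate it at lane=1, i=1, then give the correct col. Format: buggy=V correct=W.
`lane % 4`[1,1]⇒1
lane 1⇒1/4=0, 1 mod 4=1
i=1  r:2·1+1+0⇒3  c:0
col: 1 vs 0

buggy=1 correct=0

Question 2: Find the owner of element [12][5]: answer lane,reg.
22,2

c=5⇒gr=5  r=12⇒Rb=1,th=2,odd=0
L=5*4+2=22  i=1*2+0=2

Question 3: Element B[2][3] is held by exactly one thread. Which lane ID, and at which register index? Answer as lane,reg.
13,0

c:3=>grp=3  r:2=>rB=0,tig=1,lo=0
L=3*4+1=13  i=0*2+0=0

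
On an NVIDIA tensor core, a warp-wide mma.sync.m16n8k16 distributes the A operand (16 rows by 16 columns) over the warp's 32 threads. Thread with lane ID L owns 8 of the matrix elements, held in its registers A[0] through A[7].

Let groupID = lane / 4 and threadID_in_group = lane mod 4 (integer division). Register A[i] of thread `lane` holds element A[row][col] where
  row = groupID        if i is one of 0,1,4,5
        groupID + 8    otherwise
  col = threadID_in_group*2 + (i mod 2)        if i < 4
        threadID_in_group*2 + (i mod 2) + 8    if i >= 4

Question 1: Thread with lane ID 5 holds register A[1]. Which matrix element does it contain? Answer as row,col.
5: gr=1,th=1
[1] (1+0,1*2+1+0) = (1,3)

1,3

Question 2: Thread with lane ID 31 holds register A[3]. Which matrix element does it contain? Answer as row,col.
15,7

lane 31->31/4=7, 31 mod 4=3
i=3  r:7+8->15  c:2·3+1+0->7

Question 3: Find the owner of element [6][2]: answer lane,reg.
25,0

r=6->g=6,rb=0  c=2->cb=0,t=1,b0=0
L=6*4+1=25  i=0*4+0*2+0=0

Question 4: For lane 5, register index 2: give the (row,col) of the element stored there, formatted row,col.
9,2

lane 5: g=1 (5/4), t=1 (5%4)
i=2: r=1+8=9, c=1*2+0+0=2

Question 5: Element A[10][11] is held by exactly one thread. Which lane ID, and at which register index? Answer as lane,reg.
9,7

r=10⇒gr=2,Rb=1  c=11⇒Cb=1,th=1,odd=1
L=2*4+1=9  i=1*4+1*2+1=7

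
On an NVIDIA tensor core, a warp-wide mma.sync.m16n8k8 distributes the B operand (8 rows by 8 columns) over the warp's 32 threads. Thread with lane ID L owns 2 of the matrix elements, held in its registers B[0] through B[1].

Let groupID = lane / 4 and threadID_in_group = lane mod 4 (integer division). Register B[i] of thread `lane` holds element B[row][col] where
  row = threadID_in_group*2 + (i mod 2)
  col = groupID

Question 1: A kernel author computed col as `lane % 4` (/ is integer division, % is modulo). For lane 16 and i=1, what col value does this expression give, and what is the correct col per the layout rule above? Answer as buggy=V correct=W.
`lane % 4`[16,1]=>0
16: grp=4,tig=0
[1] (0*2+1,4) = (1,4)
col: 0 vs 4

buggy=0 correct=4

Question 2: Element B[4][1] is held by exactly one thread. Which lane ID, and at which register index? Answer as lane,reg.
6,0

c=1→G=1  r=4→T=2,p=0
L=1*4+2=6  i=0=0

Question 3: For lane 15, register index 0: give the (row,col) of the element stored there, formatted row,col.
6,3

L=15->g=15>>2=3, t=15&3=3
[0]->row 3·2+0=6  col g=3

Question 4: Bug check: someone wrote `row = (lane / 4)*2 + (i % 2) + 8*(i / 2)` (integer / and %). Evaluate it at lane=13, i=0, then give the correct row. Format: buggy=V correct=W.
`(lane / 4)*2 + (i % 2) + 8*(i / 2)`[13,0]->6
lane 13->13/4=3, 13 mod 4=1
i=0  r:2·1+0->2  c:3
row: 6 vs 2

buggy=6 correct=2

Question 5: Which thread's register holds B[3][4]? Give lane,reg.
17,1

c=4⇒gr=4  r=3⇒th=1,odd=1
L=4*4+1=17  i=1=1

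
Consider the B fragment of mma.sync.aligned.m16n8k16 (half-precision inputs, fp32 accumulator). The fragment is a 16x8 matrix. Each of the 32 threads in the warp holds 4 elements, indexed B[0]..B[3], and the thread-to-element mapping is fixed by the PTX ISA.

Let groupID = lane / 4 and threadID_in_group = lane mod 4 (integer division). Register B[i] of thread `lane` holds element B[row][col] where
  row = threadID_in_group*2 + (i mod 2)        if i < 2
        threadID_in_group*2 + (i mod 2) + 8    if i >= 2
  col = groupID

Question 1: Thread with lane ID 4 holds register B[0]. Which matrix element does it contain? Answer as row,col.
0,1

4: g=1,t=0
[0] (0*2+0+0,1) = (0,1)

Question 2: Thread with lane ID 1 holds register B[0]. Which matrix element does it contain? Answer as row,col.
lane 1→1/4=0, 1 mod 4=1
i=0  r:2·1+0+0→2  c:0

2,0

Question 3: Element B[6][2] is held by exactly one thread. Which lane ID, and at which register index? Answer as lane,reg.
c: 2->gid=2  r: 6->r8=0,tid=3,i&1=0
L=2*4+3=11  i=0*2+0=0

11,0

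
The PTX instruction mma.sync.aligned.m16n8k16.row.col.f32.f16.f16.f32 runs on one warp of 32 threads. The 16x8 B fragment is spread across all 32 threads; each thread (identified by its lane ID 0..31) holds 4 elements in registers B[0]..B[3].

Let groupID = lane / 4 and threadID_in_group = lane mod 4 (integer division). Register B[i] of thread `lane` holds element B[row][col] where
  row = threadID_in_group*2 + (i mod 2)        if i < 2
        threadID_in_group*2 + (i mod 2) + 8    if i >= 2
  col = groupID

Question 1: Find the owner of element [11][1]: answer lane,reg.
5,3

c=1⇒gr=1  r=11⇒Rb=1,th=1,odd=1
L=1*4+1=5  i=1*2+1=3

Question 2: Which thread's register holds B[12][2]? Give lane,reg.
10,2

c=2->g=2  r=12->rb=1,t=2,b0=0
L=2*4+2=10  i=1*2+0=2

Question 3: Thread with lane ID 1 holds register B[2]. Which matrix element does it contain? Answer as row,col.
10,0

L=1=>grp=1>>2=0, tig=1&3=1
[2]=>row 1·2+0+8=10  col grp=0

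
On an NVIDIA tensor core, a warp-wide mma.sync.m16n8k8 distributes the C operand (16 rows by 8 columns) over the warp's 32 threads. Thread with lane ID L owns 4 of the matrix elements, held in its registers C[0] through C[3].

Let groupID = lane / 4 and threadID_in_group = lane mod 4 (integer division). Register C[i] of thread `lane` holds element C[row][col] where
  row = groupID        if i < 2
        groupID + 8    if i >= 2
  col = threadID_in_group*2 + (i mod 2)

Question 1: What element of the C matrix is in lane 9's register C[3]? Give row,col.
10,3

9: grp=2,tig=1
[3] (2+8,1*2+1) = (10,3)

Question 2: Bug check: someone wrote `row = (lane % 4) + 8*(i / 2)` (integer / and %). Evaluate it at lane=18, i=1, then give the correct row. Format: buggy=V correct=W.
buggy=2 correct=4

`(lane % 4) + 8*(i / 2)`[18,1]=>2
lane 18=>18/4=4, 18 mod 4=2
i=1  r:4+0=>4  c:2·2+1=>5
row: 2 vs 4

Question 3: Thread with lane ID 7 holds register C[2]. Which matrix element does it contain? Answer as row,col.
9,6

lane 7->7/4=1, 7 mod 4=3
i=2  r:1+8->9  c:2·3+0->6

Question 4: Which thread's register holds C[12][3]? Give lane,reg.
r=12->g=4,rb=1  c=3->t=1,b0=1
L=4*4+1=17  i=1*2+1=3

17,3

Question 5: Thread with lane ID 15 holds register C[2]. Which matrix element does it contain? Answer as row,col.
11,6

15: G=3,T=3
[2] (3+8,3*2+0) = (11,6)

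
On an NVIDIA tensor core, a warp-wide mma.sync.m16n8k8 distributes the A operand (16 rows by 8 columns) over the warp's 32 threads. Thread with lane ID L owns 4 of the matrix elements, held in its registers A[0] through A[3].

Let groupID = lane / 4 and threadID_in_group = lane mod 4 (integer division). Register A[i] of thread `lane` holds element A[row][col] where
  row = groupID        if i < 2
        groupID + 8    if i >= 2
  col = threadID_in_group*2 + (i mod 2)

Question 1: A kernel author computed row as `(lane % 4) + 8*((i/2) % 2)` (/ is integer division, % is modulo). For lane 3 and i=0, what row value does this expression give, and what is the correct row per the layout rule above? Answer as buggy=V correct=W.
buggy=3 correct=0

`(lane % 4) + 8*((i/2) % 2)`[3,0]->3
lane 3: g=0 (3/4), t=3 (3%4)
i=0: r=0+0=0, c=3*2+0=6
row: 3 vs 0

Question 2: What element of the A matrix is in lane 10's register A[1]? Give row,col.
2,5

10: grp=2,tig=2
[1] (2+0,2*2+1) = (2,5)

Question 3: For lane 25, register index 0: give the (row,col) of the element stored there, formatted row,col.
L=25⇒gr=25>>2=6, th=25&3=1
[0]⇒row 6+0=6  col 1·2+0=2

6,2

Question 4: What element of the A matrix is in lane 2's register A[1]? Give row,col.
0,5

lane 2: g=0 (2/4), t=2 (2%4)
i=1: r=0+0=0, c=2*2+1=5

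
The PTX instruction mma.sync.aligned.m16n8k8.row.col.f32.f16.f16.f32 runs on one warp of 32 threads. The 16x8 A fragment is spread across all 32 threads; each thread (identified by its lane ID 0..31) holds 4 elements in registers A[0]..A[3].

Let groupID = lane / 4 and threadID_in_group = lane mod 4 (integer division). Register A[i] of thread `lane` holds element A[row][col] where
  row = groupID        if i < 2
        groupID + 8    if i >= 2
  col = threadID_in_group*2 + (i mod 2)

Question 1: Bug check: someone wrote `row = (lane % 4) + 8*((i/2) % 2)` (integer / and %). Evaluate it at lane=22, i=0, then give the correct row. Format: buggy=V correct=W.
buggy=2 correct=5

`(lane % 4) + 8*((i/2) % 2)`[22,0]->2
lane 22->22/4=5, 22 mod 4=2
i=0  r:5+0->5  c:2·2+0->4
row: 2 vs 5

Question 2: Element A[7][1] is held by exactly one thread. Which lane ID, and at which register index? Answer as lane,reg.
28,1

r=7⇒gr=7,Rb=0  c=1⇒th=0,odd=1
L=7*4+0=28  i=0*2+1=1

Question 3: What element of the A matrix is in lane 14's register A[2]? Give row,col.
11,4

lane 14=>14/4=3, 14 mod 4=2
i=2  r:3+8=>11  c:2·2+0=>4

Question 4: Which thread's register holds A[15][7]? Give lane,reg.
31,3

r: 15->gid=7,r8=1  c: 7->tid=3,i&1=1
L=7*4+3=31  i=1*2+1=3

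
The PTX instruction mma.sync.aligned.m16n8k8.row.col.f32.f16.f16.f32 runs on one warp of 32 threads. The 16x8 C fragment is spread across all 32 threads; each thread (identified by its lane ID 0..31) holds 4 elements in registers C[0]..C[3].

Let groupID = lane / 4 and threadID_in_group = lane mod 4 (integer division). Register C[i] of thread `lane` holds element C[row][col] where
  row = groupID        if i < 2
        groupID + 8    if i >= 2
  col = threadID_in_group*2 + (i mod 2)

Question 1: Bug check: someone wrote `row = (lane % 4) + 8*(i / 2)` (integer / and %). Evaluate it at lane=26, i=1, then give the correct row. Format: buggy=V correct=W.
`(lane % 4) + 8*(i / 2)`[26,1]=>2
26: grp=6,tig=2
[1] (6+0,2*2+1) = (6,5)
row: 2 vs 6

buggy=2 correct=6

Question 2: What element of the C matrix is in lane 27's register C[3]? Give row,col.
lane 27: G=6 (27/4), T=3 (27%4)
i=3: r=6+8=14, c=3*2+1=7

14,7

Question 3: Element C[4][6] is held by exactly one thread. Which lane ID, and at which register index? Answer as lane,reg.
19,0

r:4=>grp=4,rB=0  c:6=>tig=3,lo=0
L=4*4+3=19  i=0*2+0=0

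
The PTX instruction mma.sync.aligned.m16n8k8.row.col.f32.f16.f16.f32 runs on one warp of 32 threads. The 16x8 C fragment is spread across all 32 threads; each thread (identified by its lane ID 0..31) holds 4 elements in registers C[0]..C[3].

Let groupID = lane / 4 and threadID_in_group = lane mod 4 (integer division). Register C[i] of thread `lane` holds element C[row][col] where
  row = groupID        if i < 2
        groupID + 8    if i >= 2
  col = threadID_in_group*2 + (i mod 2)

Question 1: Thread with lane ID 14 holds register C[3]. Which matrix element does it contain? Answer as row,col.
11,5

L=14⇒gr=14>>2=3, th=14&3=2
[3]⇒row 3+8=11  col 2·2+1=5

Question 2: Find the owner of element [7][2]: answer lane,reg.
r=7→G=7,rhi=0  c=2→T=1,p=0
L=7*4+1=29  i=0*2+0=0

29,0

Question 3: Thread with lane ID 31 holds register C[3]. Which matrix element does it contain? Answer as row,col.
lane 31->31/4=7, 31 mod 4=3
i=3  r:7+8->15  c:2·3+1->7

15,7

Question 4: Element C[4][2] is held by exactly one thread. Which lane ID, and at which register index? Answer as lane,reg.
r: 4->gid=4,r8=0  c: 2->tid=1,i&1=0
L=4*4+1=17  i=0*2+0=0

17,0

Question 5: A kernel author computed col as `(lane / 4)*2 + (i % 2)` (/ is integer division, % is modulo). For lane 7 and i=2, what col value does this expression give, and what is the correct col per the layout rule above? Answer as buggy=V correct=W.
buggy=2 correct=6

`(lane / 4)*2 + (i % 2)`[7,2]->2
lane 7->7/4=1, 7 mod 4=3
i=2  r:1+8->9  c:2·3+0->6
col: 2 vs 6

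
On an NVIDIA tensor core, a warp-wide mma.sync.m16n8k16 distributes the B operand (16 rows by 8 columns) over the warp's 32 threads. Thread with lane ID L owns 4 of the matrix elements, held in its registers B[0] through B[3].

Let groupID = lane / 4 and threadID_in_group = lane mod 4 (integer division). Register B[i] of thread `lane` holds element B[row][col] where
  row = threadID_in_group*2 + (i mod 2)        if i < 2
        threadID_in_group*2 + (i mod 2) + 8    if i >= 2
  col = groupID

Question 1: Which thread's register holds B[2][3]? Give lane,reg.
13,0

c: 3->gid=3  r: 2->r8=0,tid=1,i&1=0
L=3*4+1=13  i=0*2+0=0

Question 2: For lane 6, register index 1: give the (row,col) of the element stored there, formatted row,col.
5,1

lane 6: G=1 (6/4), T=2 (6%4)
i=1: r=2*2+1+0=5, c=G=1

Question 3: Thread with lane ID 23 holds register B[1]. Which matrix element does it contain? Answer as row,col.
lane 23: grp=5 (23/4), tig=3 (23%4)
i=1: r=3*2+1+0=7, c=grp=5

7,5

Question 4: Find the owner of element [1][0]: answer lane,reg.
c: 0->gid=0  r: 1->r8=0,tid=0,i&1=1
L=0*4+0=0  i=0*2+1=1

0,1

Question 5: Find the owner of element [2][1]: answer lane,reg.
c=1⇒gr=1  r=2⇒Rb=0,th=1,odd=0
L=1*4+1=5  i=0*2+0=0

5,0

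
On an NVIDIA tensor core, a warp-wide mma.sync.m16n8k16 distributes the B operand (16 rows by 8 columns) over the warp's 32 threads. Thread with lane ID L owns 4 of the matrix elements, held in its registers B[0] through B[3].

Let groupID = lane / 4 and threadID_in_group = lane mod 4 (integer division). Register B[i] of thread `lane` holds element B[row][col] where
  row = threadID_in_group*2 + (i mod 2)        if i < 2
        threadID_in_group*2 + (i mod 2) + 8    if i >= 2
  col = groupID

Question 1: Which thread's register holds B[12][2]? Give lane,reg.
c=2->g=2  r=12->rb=1,t=2,b0=0
L=2*4+2=10  i=1*2+0=2

10,2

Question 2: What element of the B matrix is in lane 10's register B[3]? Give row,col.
L=10->g=10>>2=2, t=10&3=2
[3]->row 2·2+1+8=13  col g=2

13,2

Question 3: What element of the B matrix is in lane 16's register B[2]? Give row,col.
lane 16⇒16/4=4, 16 mod 4=0
i=2  r:2·0+0+8⇒8  c:4

8,4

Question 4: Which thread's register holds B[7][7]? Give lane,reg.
31,1

c: 7->gid=7  r: 7->r8=0,tid=3,i&1=1
L=7*4+3=31  i=0*2+1=1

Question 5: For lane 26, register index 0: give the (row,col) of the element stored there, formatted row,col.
4,6

lane 26→26/4=6, 26 mod 4=2
i=0  r:2·2+0+0→4  c:6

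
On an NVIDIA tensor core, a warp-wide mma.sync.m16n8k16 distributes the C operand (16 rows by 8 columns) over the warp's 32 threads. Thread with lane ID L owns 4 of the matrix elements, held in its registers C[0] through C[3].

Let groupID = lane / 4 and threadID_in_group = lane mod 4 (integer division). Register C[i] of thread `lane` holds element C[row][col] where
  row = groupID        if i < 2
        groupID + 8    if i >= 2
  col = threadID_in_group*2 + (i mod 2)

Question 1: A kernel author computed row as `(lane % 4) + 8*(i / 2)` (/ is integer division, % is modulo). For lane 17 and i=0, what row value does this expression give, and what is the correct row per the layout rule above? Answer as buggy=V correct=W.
`(lane % 4) + 8*(i / 2)`[17,0]⇒1
17: gr=4,th=1
[0] (4+0,1*2+0) = (4,2)
row: 1 vs 4

buggy=1 correct=4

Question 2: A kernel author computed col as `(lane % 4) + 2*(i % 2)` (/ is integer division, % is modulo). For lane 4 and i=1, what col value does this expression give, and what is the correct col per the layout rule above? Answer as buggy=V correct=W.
buggy=2 correct=1

`(lane % 4) + 2*(i % 2)`[4,1]=>2
lane 4=>4/4=1, 4 mod 4=0
i=1  r:1+0=>1  c:2·0+1=>1
col: 2 vs 1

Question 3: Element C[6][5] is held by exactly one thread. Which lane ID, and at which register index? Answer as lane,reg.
r=6->g=6,rb=0  c=5->t=2,b0=1
L=6*4+2=26  i=0*2+1=1

26,1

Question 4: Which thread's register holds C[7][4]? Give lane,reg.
r:7=>grp=7,rB=0  c:4=>tig=2,lo=0
L=7*4+2=30  i=0*2+0=0

30,0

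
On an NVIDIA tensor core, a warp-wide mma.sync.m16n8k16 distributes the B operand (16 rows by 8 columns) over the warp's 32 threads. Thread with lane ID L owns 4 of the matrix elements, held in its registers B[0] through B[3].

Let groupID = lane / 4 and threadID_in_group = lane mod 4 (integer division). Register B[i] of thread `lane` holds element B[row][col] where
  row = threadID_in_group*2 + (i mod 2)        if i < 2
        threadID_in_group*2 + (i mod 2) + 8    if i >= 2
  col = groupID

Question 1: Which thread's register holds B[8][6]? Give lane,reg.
24,2

c=6->g=6  r=8->rb=1,t=0,b0=0
L=6*4+0=24  i=1*2+0=2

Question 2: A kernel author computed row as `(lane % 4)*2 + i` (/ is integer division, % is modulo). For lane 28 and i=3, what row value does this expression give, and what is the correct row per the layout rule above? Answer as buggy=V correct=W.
`(lane % 4)*2 + i`[28,3]->3
28: g=7,t=0
[3] (0*2+1+8,7) = (9,7)
row: 3 vs 9

buggy=3 correct=9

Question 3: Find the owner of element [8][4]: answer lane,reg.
16,2

c=4→G=4  r=8→rhi=1,T=0,p=0
L=4*4+0=16  i=1*2+0=2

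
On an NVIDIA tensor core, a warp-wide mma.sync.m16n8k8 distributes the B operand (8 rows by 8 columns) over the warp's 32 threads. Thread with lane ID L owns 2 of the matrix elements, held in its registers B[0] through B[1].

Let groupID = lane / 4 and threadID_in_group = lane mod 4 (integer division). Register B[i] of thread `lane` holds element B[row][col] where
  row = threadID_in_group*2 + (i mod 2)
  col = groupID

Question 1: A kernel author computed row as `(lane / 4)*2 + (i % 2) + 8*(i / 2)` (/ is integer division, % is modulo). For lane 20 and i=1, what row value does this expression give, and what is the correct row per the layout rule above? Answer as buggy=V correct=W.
buggy=11 correct=1

`(lane / 4)*2 + (i % 2) + 8*(i / 2)`[20,1]⇒11
lane 20: gr=5 (20/4), th=0 (20%4)
i=1: r=0*2+1=1, c=gr=5
row: 11 vs 1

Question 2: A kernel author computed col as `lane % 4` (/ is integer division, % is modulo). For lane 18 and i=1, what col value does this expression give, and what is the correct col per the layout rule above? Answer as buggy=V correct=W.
buggy=2 correct=4

`lane % 4`[18,1]→2
18: G=4,T=2
[1] (2*2+1,4) = (5,4)
col: 2 vs 4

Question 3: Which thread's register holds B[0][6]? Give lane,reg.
c=6⇒gr=6  r=0⇒th=0,odd=0
L=6*4+0=24  i=0=0

24,0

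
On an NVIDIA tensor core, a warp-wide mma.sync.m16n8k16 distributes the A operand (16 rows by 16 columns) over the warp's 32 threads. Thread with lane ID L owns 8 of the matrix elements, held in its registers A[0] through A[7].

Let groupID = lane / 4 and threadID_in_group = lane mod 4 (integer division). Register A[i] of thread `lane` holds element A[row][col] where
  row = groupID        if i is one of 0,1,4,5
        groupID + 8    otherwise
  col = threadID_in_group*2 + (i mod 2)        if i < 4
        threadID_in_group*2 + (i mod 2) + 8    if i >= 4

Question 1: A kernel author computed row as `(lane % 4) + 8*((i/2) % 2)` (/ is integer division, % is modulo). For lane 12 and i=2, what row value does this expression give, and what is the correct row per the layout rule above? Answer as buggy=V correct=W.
`(lane % 4) + 8*((i/2) % 2)`[12,2]->8
L=12->g=12>>2=3, t=12&3=0
[2]->row 3+8=11  col 0·2+0+0=0
row: 8 vs 11

buggy=8 correct=11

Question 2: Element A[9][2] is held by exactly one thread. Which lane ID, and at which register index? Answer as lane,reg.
r=9→G=1,rhi=1  c=2→chi=0,T=1,p=0
L=1*4+1=5  i=0*4+1*2+0=2

5,2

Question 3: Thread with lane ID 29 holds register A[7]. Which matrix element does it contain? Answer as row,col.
15,11

lane 29: gr=7 (29/4), th=1 (29%4)
i=7: r=7+8=15, c=1*2+1+8=11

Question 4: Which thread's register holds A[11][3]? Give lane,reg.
13,3

r=11→G=3,rhi=1  c=3→chi=0,T=1,p=1
L=3*4+1=13  i=0*4+1*2+1=3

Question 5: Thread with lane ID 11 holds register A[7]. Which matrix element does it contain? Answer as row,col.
10,15

lane 11: gid=2 (11/4), tid=3 (11%4)
i=7: r=2+8=10, c=3*2+1+8=15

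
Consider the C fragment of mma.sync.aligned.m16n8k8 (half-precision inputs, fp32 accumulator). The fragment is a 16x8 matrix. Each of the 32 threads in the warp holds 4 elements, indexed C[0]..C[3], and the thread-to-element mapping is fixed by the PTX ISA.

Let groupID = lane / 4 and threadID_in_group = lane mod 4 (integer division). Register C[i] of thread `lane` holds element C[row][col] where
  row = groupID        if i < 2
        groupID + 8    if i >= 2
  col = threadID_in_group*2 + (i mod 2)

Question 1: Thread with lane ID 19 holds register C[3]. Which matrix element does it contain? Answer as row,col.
12,7

lane 19⇒19/4=4, 19 mod 4=3
i=3  r:4+8⇒12  c:2·3+1⇒7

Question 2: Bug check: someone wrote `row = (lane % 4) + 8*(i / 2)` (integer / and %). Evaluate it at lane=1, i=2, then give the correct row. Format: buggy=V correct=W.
`(lane % 4) + 8*(i / 2)`[1,2]⇒9
lane 1⇒1/4=0, 1 mod 4=1
i=2  r:0+8⇒8  c:2·1+0⇒2
row: 9 vs 8

buggy=9 correct=8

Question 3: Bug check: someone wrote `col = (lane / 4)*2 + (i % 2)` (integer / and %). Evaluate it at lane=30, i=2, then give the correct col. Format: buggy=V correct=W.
buggy=14 correct=4

`(lane / 4)*2 + (i % 2)`[30,2]=>14
lane 30=>30/4=7, 30 mod 4=2
i=2  r:7+8=>15  c:2·2+0=>4
col: 14 vs 4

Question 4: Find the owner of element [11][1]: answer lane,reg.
12,3

r=11→G=3,rhi=1  c=1→T=0,p=1
L=3*4+0=12  i=1*2+1=3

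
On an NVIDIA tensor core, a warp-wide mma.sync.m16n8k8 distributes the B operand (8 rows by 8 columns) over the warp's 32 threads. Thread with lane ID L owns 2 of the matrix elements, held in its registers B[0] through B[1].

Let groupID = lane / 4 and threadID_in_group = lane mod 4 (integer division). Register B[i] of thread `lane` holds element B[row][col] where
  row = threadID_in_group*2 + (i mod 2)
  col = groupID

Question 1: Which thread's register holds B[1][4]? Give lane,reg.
16,1

c=4->g=4  r=1->t=0,b0=1
L=4*4+0=16  i=1=1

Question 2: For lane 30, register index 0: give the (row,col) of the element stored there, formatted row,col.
4,7

lane 30→30/4=7, 30 mod 4=2
i=0  r:2·2+0→4  c:7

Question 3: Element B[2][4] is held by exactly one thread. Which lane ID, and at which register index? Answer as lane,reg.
c=4→G=4  r=2→T=1,p=0
L=4*4+1=17  i=0=0

17,0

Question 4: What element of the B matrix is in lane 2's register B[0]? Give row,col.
4,0

lane 2: g=0 (2/4), t=2 (2%4)
i=0: r=2*2+0=4, c=g=0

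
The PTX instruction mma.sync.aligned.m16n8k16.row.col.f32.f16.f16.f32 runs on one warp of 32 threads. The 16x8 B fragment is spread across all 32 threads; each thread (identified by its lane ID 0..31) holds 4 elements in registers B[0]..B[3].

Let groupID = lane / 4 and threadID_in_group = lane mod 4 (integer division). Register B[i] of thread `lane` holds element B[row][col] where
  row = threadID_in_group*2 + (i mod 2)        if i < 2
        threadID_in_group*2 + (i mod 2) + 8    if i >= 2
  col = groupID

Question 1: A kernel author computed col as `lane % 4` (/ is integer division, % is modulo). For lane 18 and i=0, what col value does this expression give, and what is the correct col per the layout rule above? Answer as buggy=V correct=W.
`lane % 4`[18,0]->2
lane 18->18/4=4, 18 mod 4=2
i=0  r:2·2+0+0->4  c:4
col: 2 vs 4

buggy=2 correct=4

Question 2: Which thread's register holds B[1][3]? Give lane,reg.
12,1

c:3=>grp=3  r:1=>rB=0,tig=0,lo=1
L=3*4+0=12  i=0*2+1=1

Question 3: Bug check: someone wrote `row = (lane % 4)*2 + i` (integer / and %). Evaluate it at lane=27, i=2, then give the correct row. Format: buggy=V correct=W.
`(lane % 4)*2 + i`[27,2]⇒8
L=27⇒gr=27>>2=6, th=27&3=3
[2]⇒row 3·2+0+8=14  col gr=6
row: 8 vs 14

buggy=8 correct=14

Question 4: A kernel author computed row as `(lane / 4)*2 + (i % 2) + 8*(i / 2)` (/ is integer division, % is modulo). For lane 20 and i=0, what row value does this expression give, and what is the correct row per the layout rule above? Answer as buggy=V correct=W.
buggy=10 correct=0

`(lane / 4)*2 + (i % 2) + 8*(i / 2)`[20,0]⇒10
20: gr=5,th=0
[0] (0*2+0+0,5) = (0,5)
row: 10 vs 0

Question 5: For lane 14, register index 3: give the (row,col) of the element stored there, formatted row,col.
13,3

lane 14→14/4=3, 14 mod 4=2
i=3  r:2·2+1+8→13  c:3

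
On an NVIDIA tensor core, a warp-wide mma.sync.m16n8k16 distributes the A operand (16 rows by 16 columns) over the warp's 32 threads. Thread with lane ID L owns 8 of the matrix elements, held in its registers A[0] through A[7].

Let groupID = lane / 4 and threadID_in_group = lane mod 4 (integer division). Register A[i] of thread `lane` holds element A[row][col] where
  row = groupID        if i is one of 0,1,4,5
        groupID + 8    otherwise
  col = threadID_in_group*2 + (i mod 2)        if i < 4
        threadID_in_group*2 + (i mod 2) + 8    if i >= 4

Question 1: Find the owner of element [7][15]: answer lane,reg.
r:7=>grp=7,rB=0  c:15=>cB=1,tig=3,lo=1
L=7*4+3=31  i=1*4+0*2+1=5

31,5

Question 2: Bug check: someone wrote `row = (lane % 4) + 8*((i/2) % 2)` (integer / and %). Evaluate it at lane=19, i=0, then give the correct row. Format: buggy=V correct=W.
`(lane % 4) + 8*((i/2) % 2)`[19,0]->3
lane 19->19/4=4, 19 mod 4=3
i=0  r:4+0->4  c:2·3+0+0->6
row: 3 vs 4

buggy=3 correct=4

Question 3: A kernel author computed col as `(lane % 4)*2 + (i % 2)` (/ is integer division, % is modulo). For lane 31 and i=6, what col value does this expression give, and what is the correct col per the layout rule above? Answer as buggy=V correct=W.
`(lane % 4)*2 + (i % 2)`[31,6]=>6
31: grp=7,tig=3
[6] (7+8,3*2+0+8) = (15,14)
col: 6 vs 14

buggy=6 correct=14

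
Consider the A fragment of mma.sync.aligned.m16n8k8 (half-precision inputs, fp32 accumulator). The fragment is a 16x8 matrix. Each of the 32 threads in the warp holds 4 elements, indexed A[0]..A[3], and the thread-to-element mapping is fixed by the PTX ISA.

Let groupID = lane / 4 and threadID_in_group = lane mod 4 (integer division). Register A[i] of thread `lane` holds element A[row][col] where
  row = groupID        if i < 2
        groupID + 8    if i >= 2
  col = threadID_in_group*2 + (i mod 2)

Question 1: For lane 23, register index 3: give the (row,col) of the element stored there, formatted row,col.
lane 23->23/4=5, 23 mod 4=3
i=3  r:5+8->13  c:2·3+1->7

13,7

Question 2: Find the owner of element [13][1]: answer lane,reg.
r:13=>grp=5,rB=1  c:1=>tig=0,lo=1
L=5*4+0=20  i=1*2+1=3

20,3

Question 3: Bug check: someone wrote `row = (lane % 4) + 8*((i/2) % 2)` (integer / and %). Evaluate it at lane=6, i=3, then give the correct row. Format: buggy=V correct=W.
buggy=10 correct=9

`(lane % 4) + 8*((i/2) % 2)`[6,3]=>10
6: grp=1,tig=2
[3] (1+8,2*2+1) = (9,5)
row: 10 vs 9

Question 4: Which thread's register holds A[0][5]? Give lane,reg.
2,1

r=0→G=0,rhi=0  c=5→T=2,p=1
L=0*4+2=2  i=0*2+1=1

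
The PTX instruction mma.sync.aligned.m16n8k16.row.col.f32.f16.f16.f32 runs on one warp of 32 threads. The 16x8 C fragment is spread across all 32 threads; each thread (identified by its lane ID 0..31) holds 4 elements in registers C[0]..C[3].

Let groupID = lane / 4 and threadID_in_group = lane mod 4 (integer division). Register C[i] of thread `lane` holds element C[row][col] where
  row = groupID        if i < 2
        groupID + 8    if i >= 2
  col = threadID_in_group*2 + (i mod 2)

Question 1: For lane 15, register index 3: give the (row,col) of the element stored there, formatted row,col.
11,7

15: gr=3,th=3
[3] (3+8,3*2+1) = (11,7)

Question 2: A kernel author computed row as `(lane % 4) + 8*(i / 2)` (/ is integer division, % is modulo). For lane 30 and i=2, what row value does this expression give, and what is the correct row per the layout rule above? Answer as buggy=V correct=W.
buggy=10 correct=15

`(lane % 4) + 8*(i / 2)`[30,2]->10
L=30->gid=30>>2=7, tid=30&3=2
[2]->row 7+8=15  col 2·2+0=4
row: 10 vs 15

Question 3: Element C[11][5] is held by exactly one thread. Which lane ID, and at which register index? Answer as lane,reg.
r=11→G=3,rhi=1  c=5→T=2,p=1
L=3*4+2=14  i=1*2+1=3

14,3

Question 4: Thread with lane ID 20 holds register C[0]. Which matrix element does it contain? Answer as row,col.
lane 20: g=5 (20/4), t=0 (20%4)
i=0: r=5+0=5, c=0*2+0=0

5,0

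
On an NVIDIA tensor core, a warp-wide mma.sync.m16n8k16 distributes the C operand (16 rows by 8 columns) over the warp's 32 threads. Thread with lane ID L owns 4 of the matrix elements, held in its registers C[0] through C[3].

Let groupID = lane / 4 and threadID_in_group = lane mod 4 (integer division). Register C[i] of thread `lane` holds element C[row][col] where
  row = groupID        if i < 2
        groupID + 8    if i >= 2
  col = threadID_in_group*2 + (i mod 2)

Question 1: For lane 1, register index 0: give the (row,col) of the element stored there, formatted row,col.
lane 1→1/4=0, 1 mod 4=1
i=0  r:0+0→0  c:2·1+0→2

0,2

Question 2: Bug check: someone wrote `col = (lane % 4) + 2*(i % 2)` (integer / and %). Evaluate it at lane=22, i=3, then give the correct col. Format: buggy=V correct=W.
buggy=4 correct=5

`(lane % 4) + 2*(i % 2)`[22,3]->4
lane 22: gid=5 (22/4), tid=2 (22%4)
i=3: r=5+8=13, c=2*2+1=5
col: 4 vs 5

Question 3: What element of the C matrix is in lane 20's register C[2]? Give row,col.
13,0

L=20→G=20>>2=5, T=20&3=0
[2]→row 5+8=13  col 0·2+0=0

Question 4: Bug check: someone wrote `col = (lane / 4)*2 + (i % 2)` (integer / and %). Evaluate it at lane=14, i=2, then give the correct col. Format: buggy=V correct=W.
`(lane / 4)*2 + (i % 2)`[14,2]->6
lane 14: gid=3 (14/4), tid=2 (14%4)
i=2: r=3+8=11, c=2*2+0=4
col: 6 vs 4

buggy=6 correct=4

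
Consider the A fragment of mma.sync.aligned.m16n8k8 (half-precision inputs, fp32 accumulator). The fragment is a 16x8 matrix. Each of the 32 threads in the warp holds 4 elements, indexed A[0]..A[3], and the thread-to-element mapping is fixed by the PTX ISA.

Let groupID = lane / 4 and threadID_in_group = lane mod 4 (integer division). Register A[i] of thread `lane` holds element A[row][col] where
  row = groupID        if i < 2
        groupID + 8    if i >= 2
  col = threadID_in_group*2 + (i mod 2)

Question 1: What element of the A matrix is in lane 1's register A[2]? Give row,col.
8,2

L=1->gid=1>>2=0, tid=1&3=1
[2]->row 0+8=8  col 1·2+0=2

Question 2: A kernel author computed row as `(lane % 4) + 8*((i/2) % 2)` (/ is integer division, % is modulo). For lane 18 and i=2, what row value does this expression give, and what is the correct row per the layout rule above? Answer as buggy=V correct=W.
buggy=10 correct=12

`(lane % 4) + 8*((i/2) % 2)`[18,2]→10
lane 18: G=4 (18/4), T=2 (18%4)
i=2: r=4+8=12, c=2*2+0=4
row: 10 vs 12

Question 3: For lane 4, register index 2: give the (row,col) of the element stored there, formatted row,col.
4: G=1,T=0
[2] (1+8,0*2+0) = (9,0)

9,0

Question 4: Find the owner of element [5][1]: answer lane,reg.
r=5→G=5,rhi=0  c=1→T=0,p=1
L=5*4+0=20  i=0*2+1=1

20,1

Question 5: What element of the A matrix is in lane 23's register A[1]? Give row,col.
L=23->g=23>>2=5, t=23&3=3
[1]->row 5+0=5  col 3·2+1=7

5,7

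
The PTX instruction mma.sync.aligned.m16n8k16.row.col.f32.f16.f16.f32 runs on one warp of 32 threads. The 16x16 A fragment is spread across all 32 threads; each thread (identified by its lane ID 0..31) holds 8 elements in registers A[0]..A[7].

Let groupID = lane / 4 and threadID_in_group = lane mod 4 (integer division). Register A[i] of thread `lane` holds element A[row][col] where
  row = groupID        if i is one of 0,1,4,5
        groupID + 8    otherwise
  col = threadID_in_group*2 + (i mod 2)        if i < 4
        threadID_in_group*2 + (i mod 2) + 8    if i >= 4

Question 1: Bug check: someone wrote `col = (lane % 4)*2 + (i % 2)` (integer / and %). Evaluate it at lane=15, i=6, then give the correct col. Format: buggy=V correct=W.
buggy=6 correct=14

`(lane % 4)*2 + (i % 2)`[15,6]->6
L=15->g=15>>2=3, t=15&3=3
[6]->row 3+8=11  col 3·2+0+8=14
col: 6 vs 14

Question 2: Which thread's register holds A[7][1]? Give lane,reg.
28,1

r: 7->gid=7,r8=0  c: 1->c8=0,tid=0,i&1=1
L=7*4+0=28  i=0*4+0*2+1=1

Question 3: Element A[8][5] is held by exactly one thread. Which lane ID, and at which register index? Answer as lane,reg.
r:8=>grp=0,rB=1  c:5=>cB=0,tig=2,lo=1
L=0*4+2=2  i=0*4+1*2+1=3

2,3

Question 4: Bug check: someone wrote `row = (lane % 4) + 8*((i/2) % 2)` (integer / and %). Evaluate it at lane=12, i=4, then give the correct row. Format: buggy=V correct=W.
`(lane % 4) + 8*((i/2) % 2)`[12,4]→0
12: G=3,T=0
[4] (3+0,0*2+0+8) = (3,8)
row: 0 vs 3

buggy=0 correct=3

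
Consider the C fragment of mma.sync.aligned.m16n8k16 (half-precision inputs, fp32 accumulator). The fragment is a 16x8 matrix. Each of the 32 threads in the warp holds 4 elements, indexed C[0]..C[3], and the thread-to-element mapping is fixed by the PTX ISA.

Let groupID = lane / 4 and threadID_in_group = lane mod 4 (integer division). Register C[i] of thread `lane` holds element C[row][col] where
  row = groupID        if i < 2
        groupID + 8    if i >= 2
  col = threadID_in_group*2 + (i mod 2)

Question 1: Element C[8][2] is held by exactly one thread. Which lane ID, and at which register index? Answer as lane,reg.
r:8=>grp=0,rB=1  c:2=>tig=1,lo=0
L=0*4+1=1  i=1*2+0=2

1,2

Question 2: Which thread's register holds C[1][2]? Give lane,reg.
r=1→G=1,rhi=0  c=2→T=1,p=0
L=1*4+1=5  i=0*2+0=0

5,0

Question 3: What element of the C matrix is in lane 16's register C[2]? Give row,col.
lane 16: gid=4 (16/4), tid=0 (16%4)
i=2: r=4+8=12, c=0*2+0=0

12,0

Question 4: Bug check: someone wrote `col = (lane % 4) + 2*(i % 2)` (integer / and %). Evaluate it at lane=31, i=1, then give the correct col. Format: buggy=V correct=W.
buggy=5 correct=7

`(lane % 4) + 2*(i % 2)`[31,1]→5
lane 31→31/4=7, 31 mod 4=3
i=1  r:7+0→7  c:2·3+1→7
col: 5 vs 7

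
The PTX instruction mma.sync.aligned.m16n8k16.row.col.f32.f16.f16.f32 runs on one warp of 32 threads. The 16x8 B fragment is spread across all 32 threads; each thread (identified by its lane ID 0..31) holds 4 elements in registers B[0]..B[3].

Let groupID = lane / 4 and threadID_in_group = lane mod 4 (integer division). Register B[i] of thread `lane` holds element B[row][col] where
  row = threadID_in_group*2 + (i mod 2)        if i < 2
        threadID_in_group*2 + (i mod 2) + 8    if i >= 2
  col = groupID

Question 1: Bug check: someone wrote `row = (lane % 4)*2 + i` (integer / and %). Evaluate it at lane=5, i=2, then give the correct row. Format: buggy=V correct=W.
buggy=4 correct=10

`(lane % 4)*2 + i`[5,2]->4
L=5->g=5>>2=1, t=5&3=1
[2]->row 1·2+0+8=10  col g=1
row: 4 vs 10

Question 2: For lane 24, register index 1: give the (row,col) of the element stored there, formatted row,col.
1,6

lane 24: g=6 (24/4), t=0 (24%4)
i=1: r=0*2+1+0=1, c=g=6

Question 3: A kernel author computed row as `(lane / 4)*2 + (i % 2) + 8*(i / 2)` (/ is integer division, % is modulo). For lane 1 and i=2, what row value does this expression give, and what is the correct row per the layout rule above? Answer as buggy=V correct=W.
`(lane / 4)*2 + (i % 2) + 8*(i / 2)`[1,2]⇒8
lane 1⇒1/4=0, 1 mod 4=1
i=2  r:2·1+0+8⇒10  c:0
row: 8 vs 10

buggy=8 correct=10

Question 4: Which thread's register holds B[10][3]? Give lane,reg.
c:3=>grp=3  r:10=>rB=1,tig=1,lo=0
L=3*4+1=13  i=1*2+0=2

13,2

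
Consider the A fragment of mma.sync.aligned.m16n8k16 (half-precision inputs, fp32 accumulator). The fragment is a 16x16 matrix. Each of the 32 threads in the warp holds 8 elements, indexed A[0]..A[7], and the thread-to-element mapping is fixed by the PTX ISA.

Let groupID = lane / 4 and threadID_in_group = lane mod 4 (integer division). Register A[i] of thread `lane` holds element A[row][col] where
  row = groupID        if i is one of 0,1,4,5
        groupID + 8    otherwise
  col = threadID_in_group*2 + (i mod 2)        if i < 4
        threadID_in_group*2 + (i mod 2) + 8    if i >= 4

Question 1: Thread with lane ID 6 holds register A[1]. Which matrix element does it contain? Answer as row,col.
1,5

lane 6: G=1 (6/4), T=2 (6%4)
i=1: r=1+0=1, c=2*2+1+0=5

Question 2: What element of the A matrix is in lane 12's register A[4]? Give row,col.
3,8

12: gr=3,th=0
[4] (3+0,0*2+0+8) = (3,8)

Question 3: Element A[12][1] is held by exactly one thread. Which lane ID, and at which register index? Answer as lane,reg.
r=12->g=4,rb=1  c=1->cb=0,t=0,b0=1
L=4*4+0=16  i=0*4+1*2+1=3

16,3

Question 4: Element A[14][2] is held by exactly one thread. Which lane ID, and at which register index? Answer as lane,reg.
25,2

r: 14->gid=6,r8=1  c: 2->c8=0,tid=1,i&1=0
L=6*4+1=25  i=0*4+1*2+0=2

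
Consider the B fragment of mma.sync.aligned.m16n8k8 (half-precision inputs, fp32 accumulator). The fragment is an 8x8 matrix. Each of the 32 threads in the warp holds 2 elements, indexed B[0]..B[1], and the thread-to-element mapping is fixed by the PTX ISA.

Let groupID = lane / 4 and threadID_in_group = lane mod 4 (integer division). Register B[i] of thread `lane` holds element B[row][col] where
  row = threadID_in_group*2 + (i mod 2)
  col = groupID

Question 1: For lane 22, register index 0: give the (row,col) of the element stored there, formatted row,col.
4,5

22: grp=5,tig=2
[0] (2*2+0,5) = (4,5)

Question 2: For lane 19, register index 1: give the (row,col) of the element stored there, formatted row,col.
lane 19⇒19/4=4, 19 mod 4=3
i=1  r:2·3+1⇒7  c:4

7,4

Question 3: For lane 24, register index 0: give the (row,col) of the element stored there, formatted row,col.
0,6

24: gr=6,th=0
[0] (0*2+0,6) = (0,6)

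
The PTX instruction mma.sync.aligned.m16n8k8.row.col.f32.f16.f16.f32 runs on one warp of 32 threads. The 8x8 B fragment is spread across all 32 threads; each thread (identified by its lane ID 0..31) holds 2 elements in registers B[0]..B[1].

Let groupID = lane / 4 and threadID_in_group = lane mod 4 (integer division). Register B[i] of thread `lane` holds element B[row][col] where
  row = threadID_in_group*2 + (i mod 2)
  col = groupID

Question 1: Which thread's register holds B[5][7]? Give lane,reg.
c=7→G=7  r=5→T=2,p=1
L=7*4+2=30  i=1=1

30,1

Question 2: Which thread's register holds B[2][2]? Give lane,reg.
9,0

c=2->g=2  r=2->t=1,b0=0
L=2*4+1=9  i=0=0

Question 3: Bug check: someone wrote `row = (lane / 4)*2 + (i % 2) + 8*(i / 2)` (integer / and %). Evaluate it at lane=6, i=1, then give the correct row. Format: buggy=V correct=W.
`(lane / 4)*2 + (i % 2) + 8*(i / 2)`[6,1]->3
L=6->gid=6>>2=1, tid=6&3=2
[1]->row 2·2+1=5  col gid=1
row: 3 vs 5

buggy=3 correct=5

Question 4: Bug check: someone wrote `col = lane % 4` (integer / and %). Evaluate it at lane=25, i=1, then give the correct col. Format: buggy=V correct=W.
buggy=1 correct=6

`lane % 4`[25,1]->1
25: g=6,t=1
[1] (1*2+1,6) = (3,6)
col: 1 vs 6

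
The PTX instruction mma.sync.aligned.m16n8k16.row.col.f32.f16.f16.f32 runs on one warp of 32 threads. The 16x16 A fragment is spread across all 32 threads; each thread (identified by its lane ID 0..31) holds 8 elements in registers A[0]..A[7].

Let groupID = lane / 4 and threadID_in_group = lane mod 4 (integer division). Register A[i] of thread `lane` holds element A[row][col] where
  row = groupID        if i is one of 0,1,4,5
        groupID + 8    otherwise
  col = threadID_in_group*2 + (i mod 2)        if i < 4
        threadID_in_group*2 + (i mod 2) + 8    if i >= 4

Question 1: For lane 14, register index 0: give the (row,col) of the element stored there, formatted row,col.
14: g=3,t=2
[0] (3+0,2*2+0+0) = (3,4)

3,4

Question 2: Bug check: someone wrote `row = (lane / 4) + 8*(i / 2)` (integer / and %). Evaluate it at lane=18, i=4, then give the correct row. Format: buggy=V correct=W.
buggy=20 correct=4

`(lane / 4) + 8*(i / 2)`[18,4]->20
18: g=4,t=2
[4] (4+0,2*2+0+8) = (4,12)
row: 20 vs 4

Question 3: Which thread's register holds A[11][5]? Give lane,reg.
14,3

r=11->g=3,rb=1  c=5->cb=0,t=2,b0=1
L=3*4+2=14  i=0*4+1*2+1=3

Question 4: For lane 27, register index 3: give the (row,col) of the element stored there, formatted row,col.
14,7

L=27->gid=27>>2=6, tid=27&3=3
[3]->row 6+8=14  col 3·2+1+0=7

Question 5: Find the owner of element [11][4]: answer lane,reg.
14,2

r: 11->gid=3,r8=1  c: 4->c8=0,tid=2,i&1=0
L=3*4+2=14  i=0*4+1*2+0=2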